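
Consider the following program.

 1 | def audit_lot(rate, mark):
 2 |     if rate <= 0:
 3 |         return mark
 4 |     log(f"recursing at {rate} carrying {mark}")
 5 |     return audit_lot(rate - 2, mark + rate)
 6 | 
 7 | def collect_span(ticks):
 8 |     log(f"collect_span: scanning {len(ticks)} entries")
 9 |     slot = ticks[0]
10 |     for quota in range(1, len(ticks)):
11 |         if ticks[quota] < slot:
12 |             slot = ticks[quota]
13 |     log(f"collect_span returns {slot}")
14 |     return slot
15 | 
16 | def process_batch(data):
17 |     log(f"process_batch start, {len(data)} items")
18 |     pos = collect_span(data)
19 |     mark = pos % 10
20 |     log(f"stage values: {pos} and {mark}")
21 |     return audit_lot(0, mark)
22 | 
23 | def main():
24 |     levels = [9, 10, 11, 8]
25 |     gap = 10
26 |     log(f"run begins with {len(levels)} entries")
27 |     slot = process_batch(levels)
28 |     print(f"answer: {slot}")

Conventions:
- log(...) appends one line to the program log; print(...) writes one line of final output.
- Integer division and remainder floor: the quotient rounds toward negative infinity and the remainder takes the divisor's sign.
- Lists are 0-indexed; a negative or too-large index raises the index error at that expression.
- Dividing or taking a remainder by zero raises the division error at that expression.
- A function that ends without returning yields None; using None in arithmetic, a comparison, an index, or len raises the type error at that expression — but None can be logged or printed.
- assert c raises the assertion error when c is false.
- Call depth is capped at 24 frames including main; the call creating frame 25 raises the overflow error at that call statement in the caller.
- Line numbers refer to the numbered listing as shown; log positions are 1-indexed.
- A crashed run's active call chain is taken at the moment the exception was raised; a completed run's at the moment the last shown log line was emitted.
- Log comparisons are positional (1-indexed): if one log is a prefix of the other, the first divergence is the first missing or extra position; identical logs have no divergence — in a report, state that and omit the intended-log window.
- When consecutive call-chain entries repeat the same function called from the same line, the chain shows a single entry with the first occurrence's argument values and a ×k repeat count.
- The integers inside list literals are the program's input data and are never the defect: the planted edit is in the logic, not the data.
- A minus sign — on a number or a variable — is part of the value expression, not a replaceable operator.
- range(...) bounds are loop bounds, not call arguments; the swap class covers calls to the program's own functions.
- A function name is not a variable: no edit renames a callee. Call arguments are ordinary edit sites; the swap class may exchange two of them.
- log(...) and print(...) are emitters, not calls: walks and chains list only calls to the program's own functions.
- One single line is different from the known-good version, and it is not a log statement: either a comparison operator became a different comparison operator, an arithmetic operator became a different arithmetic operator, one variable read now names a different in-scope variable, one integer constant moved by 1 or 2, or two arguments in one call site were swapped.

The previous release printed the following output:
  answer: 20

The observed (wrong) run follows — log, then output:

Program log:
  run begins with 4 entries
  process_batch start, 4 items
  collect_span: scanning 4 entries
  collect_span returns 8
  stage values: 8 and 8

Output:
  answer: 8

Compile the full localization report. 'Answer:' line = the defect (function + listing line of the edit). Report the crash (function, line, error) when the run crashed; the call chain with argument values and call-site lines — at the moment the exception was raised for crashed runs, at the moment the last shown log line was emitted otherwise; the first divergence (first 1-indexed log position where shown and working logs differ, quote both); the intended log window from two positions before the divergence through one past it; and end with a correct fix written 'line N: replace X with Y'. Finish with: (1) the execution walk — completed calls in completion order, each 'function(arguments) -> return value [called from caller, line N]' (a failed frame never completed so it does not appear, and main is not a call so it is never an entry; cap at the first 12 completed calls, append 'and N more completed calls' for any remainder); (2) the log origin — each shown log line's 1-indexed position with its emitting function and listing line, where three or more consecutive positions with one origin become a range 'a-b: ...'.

Answer: the defect is in process_batch at line 21.
The tell: The faulty run's log stops after 5 lines; the working version's next line would be 'recursing at 8 carrying 0'.
Call chain: main -> process_batch([9, 10, 11, 8]) (called at line 27).
First divergence: position 6 — the faulty run's log ends after 5 lines; the working version continues with 'recursing at 8 carrying 0'.
Intended log window:
  4: collect_span returns 8
  5: stage values: 8 and 8
  6: recursing at 8 carrying 0
  7: recursing at 6 carrying 8
Execution walk:
  collect_span([9, 10, 11, 8]) -> 8  [called from process_batch, line 18]
  audit_lot(0, 8) -> 8  [called from process_batch, line 21]
  process_batch([9, 10, 11, 8]) -> 8  [called from main, line 27]
Log line origins:
  1: from main, line 26
  2: from process_batch, line 17
  3: from collect_span, line 8
  4: from collect_span, line 13
  5: from process_batch, line 20
A correct fix: line 21: replace `audit_lot(0, mark)` with `audit_lot(mark, 0)`.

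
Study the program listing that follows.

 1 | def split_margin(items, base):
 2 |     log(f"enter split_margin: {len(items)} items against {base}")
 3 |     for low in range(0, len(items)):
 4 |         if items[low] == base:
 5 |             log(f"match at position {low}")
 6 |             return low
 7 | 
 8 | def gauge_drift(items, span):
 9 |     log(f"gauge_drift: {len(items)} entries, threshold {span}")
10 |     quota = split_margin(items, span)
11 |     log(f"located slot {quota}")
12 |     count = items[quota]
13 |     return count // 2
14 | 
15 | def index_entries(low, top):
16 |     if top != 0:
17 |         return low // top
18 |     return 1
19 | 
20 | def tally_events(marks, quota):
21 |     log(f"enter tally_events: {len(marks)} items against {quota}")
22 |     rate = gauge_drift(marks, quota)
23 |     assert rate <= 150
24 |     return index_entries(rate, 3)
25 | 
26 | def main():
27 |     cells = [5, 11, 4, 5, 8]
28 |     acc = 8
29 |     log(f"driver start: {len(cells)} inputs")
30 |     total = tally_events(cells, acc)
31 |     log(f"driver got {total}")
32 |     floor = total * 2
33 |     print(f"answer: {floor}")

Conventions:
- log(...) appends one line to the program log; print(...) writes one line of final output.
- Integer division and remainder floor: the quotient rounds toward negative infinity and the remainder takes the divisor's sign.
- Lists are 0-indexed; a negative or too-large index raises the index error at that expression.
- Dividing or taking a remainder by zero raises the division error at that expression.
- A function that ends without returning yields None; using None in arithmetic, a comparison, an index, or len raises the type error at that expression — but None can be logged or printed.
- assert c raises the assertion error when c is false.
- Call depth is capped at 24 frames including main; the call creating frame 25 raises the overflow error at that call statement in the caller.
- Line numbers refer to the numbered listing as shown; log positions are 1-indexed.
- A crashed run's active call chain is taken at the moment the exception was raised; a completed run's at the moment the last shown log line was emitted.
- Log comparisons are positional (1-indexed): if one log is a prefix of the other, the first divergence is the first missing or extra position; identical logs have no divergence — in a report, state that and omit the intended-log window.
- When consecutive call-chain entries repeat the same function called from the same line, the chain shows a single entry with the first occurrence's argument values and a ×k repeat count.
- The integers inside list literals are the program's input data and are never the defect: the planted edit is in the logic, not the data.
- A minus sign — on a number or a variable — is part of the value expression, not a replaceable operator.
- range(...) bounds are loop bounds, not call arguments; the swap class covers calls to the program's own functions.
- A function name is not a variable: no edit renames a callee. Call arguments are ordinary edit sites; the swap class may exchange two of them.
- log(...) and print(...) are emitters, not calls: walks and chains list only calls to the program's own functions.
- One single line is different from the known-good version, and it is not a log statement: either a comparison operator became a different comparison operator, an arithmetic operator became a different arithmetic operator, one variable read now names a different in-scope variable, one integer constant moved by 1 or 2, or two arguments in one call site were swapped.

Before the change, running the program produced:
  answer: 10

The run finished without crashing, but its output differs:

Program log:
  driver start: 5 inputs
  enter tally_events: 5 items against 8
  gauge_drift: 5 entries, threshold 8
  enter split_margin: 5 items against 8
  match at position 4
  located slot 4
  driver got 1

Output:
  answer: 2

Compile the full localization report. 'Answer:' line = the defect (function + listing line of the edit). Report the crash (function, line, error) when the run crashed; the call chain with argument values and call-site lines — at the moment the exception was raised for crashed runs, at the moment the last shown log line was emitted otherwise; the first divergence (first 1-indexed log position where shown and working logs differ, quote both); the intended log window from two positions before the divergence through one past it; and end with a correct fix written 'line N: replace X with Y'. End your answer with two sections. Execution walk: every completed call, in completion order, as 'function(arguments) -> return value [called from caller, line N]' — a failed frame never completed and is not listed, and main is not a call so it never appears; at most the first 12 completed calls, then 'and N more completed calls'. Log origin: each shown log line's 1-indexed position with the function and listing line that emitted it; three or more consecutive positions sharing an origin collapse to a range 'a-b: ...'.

Answer: the defect is in gauge_drift at line 13.
The tell: Position 7 is the first bad log line: 'driver got 1' should read 'driver got 5'.
Call chain: main.
First divergence: position 7 — shown 'driver got 1', intended 'driver got 5'.
Intended log window:
  5: match at position 4
  6: located slot 4
  7: driver got 5
Execution walk:
  split_margin([5, 11, 4, 5, 8], 8) -> 4  [called from gauge_drift, line 10]
  gauge_drift([5, 11, 4, 5, 8], 8) -> 4  [called from tally_events, line 22]
  index_entries(4, 3) -> 1  [called from tally_events, line 24]
  tally_events([5, 11, 4, 5, 8], 8) -> 1  [called from main, line 30]
Log origins:
  1 — main, line 29
  2 — tally_events, line 21
  3 — gauge_drift, line 9
  4 — split_margin, line 2
  5 — split_margin, line 5
  6 — gauge_drift, line 11
  7 — main, line 31
A correct fix: line 13: replace `//` with `*`.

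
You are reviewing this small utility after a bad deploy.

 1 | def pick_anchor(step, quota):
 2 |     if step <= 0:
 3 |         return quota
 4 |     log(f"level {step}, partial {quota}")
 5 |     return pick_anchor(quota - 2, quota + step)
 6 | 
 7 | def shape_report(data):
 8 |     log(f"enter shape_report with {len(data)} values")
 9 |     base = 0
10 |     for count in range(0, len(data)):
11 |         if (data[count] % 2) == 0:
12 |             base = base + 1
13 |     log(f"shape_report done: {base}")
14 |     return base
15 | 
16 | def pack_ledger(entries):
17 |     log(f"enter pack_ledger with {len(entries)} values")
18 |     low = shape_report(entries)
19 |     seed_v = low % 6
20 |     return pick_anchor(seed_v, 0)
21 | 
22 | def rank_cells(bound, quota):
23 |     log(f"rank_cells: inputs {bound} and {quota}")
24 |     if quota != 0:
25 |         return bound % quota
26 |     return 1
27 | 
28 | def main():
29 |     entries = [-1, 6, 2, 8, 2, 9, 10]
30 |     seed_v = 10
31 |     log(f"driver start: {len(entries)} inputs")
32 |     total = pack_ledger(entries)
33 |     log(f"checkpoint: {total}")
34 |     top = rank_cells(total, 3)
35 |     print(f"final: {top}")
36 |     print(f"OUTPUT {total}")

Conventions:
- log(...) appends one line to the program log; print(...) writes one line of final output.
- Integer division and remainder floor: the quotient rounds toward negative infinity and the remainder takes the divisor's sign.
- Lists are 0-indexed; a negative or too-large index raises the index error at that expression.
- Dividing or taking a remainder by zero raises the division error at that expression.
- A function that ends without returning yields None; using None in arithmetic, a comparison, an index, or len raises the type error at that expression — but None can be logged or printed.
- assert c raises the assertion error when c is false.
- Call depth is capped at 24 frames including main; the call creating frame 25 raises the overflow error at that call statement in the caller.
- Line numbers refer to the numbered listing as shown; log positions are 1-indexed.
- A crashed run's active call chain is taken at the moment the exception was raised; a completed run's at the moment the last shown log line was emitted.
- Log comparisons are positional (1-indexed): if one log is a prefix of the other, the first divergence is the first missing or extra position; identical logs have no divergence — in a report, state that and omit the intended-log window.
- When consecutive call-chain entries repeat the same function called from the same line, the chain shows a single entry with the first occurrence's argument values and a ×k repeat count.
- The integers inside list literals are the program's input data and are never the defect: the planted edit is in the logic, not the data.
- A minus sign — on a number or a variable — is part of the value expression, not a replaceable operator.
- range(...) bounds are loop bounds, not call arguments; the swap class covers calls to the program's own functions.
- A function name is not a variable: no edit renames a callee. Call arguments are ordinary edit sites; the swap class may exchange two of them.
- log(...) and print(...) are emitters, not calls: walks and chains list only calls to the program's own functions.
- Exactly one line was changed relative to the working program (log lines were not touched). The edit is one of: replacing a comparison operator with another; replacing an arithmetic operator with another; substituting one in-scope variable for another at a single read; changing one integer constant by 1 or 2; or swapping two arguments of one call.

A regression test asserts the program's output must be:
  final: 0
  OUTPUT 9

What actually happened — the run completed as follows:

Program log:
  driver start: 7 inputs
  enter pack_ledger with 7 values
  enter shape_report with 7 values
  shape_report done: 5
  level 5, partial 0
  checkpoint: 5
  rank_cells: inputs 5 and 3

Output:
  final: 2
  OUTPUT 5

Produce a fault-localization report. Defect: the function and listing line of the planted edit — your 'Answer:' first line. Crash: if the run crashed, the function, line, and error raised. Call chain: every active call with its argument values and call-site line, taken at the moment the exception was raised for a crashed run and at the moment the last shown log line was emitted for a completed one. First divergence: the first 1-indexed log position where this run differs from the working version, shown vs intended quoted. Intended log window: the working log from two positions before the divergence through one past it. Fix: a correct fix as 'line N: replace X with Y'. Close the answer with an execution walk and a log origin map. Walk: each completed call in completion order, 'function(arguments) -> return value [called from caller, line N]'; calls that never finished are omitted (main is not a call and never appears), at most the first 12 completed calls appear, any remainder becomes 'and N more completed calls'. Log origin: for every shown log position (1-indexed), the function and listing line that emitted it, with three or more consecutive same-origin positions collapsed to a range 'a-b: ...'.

Answer: the defect is in pick_anchor at line 5.
The tell: Position 6 is the first bad log line: 'checkpoint: 5' should read 'level 3, partial 5'.
Call chain: main -> rank_cells(5, 3) (called at line 34).
First divergence: position 6 — shown 'checkpoint: 5', intended 'level 3, partial 5'.
Intended log window:
  4: shape_report done: 5
  5: level 5, partial 0
  6: level 3, partial 5
  7: level 1, partial 8
Execution walk:
  shape_report([-1, 6, 2, 8, 2, 9, 10]) -> 5  [called from pack_ledger, line 18]
  pick_anchor(-2, 5) -> 5  [called from pick_anchor, line 5]
  pick_anchor(5, 0) -> 5  [called from pack_ledger, line 20]
  pack_ledger([-1, 6, 2, 8, 2, 9, 10]) -> 5  [called from main, line 32]
  rank_cells(5, 3) -> 2  [called from main, line 34]
Log line origins:
  1: from main, line 31
  2: from pack_ledger, line 17
  3: from shape_report, line 8
  4: from shape_report, line 13
  5: from pick_anchor, line 4
  6: from main, line 33
  7: from rank_cells, line 23
A correct fix: line 5: replace `quota - 2` with `step - 2`.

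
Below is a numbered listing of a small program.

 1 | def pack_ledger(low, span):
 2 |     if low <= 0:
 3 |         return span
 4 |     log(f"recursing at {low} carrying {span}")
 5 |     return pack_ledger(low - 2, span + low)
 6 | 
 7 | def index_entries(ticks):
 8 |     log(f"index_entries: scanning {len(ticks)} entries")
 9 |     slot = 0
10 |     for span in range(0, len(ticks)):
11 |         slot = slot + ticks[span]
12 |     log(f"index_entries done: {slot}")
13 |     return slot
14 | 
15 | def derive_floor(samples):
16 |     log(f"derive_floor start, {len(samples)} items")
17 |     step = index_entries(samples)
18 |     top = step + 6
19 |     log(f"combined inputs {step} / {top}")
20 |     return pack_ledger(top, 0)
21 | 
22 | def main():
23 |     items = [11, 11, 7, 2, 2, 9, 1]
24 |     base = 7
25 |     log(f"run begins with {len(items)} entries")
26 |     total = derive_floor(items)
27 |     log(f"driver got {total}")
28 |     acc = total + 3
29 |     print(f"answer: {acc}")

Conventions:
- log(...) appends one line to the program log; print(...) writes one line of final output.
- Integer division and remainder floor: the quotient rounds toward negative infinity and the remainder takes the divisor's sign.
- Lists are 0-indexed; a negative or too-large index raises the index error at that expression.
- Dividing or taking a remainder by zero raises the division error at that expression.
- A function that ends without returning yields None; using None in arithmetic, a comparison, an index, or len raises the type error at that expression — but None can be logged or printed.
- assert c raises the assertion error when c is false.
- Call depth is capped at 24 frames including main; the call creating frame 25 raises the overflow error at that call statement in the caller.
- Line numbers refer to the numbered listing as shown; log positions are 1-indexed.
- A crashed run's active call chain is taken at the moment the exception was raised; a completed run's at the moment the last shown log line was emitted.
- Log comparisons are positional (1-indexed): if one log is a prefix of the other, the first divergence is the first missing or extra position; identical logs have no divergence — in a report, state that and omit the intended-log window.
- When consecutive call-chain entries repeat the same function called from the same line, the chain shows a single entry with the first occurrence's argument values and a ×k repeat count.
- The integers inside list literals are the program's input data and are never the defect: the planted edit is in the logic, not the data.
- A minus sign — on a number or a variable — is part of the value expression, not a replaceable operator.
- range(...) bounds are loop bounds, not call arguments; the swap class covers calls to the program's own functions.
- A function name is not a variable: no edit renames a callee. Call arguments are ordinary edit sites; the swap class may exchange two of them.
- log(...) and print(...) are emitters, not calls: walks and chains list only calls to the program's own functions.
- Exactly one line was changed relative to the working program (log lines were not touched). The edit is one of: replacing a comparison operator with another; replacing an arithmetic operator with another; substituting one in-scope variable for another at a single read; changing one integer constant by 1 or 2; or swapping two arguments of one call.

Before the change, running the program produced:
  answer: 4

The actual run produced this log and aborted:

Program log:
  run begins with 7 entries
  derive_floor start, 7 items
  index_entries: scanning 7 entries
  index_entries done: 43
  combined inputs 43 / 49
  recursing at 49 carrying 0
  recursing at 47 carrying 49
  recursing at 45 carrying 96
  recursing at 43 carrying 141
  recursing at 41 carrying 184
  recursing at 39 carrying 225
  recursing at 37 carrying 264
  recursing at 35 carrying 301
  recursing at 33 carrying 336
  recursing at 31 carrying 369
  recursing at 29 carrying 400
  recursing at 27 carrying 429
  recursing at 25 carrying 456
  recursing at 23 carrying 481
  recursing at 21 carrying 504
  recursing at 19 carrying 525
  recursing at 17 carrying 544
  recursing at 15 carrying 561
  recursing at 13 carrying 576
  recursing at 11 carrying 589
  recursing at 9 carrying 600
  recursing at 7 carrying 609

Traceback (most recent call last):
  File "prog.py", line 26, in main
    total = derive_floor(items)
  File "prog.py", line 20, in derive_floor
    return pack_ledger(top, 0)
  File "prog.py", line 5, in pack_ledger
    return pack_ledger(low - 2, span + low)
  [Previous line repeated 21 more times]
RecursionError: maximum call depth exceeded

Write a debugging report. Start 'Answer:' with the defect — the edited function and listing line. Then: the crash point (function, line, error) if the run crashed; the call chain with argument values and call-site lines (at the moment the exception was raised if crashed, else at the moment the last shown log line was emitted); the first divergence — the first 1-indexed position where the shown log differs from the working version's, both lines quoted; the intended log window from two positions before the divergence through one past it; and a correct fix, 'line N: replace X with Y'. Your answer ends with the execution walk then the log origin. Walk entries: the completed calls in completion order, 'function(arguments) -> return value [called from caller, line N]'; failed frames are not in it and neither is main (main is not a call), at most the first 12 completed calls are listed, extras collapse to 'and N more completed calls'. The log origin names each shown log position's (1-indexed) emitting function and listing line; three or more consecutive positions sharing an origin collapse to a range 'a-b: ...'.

Answer: the defect is in derive_floor at line 18.
The tell: Position 5 is the first bad log line: 'combined inputs 43 / 49' should read 'combined inputs 43 / 1'.
Crash: pack_ledger, line 5, RecursionError.
Call chain: main -> derive_floor([11, 11, 7, 2, 2, 9, 1]) (called at line 26) -> pack_ledger(49, 0) (called at line 20) -> pack_ledger(47, 49) (called at line 5) ×21.
First divergence: position 5 — the shown line 'combined inputs 43 / 49' should read 'combined inputs 43 / 1'.
Intended log window:
  3: index_entries: scanning 7 entries
  4: index_entries done: 43
  5: combined inputs 43 / 1
  6: recursing at 1 carrying 0
Execution walk:
  index_entries([11, 11, 7, 2, 2, 9, 1]) -> 43  [called from derive_floor, line 17]
Log origins:
  1: emitted by main (line 25)
  2: emitted by derive_floor (line 16)
  3: emitted by index_entries (line 8)
  4: emitted by index_entries (line 12)
  5: emitted by derive_floor (line 19)
  6-27: emitted by pack_ledger (line 4)
A correct fix: line 18: replace `+` with `%`.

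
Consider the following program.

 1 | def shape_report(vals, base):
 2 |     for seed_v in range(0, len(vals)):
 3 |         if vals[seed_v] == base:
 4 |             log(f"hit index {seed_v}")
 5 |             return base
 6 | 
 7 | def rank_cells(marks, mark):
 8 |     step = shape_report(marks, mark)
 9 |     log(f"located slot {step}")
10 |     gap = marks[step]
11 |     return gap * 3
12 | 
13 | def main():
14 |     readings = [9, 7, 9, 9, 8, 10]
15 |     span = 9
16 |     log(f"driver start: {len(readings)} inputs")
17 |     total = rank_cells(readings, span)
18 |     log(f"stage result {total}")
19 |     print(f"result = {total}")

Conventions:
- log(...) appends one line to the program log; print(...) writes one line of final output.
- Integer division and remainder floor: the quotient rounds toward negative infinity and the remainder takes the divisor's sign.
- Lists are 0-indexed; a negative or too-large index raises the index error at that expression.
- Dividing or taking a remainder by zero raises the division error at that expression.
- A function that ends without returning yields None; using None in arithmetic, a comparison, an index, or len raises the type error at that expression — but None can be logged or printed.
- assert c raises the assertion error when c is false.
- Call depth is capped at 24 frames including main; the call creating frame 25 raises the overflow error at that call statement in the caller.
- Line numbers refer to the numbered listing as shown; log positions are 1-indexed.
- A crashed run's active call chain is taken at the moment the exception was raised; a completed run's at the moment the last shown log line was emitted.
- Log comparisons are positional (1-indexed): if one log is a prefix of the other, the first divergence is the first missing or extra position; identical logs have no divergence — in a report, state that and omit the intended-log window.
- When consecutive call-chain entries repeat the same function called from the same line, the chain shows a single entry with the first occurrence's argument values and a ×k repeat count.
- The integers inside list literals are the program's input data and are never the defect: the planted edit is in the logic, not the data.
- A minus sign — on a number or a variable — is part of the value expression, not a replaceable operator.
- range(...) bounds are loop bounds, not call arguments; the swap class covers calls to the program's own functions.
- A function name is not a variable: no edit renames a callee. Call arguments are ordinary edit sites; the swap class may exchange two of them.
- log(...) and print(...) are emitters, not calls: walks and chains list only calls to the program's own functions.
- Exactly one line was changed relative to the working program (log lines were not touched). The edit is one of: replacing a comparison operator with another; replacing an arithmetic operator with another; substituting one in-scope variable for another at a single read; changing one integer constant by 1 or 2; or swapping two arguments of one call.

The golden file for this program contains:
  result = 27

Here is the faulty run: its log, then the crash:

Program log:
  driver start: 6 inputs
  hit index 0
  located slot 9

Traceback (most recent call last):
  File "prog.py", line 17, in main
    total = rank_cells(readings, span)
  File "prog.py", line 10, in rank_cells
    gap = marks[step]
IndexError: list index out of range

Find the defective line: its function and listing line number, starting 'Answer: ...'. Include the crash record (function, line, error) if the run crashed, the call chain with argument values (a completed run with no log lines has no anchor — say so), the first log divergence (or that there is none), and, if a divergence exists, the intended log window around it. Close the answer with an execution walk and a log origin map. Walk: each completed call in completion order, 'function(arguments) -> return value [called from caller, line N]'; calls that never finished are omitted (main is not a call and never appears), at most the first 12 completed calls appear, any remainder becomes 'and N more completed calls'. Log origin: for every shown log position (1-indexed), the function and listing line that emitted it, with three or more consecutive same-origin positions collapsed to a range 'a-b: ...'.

Answer: the defect is in shape_report at line 5.
Core observation: Everything matches until log position 3, which reads 'located slot 9' in place of 'located slot 0'.
Crash: rank_cells, line 10, IndexError.
Call chain: main -> rank_cells([9, 7, 9, 9, 8, 10], 9) (called at line 17).
First divergence: position 3 — the shown line 'located slot 9' should read 'located slot 0'.
Intended log window:
  1: driver start: 6 inputs
  2: hit index 0
  3: located slot 0
  4: stage result 27
Execution walk:
  shape_report([9, 7, 9, 9, 8, 10], 9) -> 9  [called from rank_cells, line 8]
Log line origins:
  1: from main, line 16
  2: from shape_report, line 4
  3: from rank_cells, line 9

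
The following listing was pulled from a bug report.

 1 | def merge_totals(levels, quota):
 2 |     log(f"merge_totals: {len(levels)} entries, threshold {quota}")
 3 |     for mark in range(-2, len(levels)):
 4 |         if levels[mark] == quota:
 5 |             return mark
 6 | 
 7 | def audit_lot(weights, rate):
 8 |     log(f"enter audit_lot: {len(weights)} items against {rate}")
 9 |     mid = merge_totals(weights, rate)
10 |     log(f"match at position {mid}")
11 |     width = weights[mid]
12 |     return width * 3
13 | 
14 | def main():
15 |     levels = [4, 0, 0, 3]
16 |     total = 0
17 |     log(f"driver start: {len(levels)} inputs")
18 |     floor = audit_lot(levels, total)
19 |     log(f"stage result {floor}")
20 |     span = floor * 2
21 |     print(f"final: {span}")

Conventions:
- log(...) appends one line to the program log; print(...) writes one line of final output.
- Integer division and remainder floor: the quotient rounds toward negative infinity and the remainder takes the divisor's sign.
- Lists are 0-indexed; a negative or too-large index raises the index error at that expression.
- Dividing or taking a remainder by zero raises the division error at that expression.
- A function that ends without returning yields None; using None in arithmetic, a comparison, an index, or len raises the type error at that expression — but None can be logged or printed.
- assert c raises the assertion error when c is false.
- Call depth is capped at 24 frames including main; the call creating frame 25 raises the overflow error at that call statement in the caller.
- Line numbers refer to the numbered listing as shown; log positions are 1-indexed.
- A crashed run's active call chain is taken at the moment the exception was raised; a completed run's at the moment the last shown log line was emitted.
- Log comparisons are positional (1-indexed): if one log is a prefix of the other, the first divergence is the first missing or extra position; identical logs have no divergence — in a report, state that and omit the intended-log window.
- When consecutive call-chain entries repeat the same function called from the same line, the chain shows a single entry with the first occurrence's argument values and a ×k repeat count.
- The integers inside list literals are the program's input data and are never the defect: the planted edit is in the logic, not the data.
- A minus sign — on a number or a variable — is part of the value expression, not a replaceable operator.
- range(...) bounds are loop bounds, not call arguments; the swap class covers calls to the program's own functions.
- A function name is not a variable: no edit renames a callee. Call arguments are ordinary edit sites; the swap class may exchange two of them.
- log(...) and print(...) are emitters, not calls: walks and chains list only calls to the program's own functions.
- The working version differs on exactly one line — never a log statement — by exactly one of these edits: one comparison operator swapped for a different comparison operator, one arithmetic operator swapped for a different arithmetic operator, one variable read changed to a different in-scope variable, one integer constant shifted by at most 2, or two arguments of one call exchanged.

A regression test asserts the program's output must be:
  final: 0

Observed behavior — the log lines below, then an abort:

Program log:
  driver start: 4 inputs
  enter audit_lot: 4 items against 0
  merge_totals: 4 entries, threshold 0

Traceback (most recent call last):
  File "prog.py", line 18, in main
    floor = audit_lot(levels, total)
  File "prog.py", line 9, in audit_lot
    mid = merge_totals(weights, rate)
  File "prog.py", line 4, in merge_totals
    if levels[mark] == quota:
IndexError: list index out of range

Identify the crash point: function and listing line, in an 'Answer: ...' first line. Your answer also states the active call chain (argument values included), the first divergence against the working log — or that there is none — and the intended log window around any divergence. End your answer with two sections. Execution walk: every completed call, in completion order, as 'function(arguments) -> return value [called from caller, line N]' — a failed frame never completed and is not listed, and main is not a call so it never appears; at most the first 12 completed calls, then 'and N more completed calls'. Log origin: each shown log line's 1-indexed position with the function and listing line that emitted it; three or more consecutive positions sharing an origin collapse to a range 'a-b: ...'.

Answer: the error was raised in merge_totals, line 4.
The tell: A complete run would log 'match at position 1' next, but this one stopped at 3 lines.
Call chain: main -> audit_lot([4, 0, 0, 3], 0) (called at line 18) -> merge_totals([4, 0, 0, 3], 0) (called at line 9).
First divergence: position 4 — the faulty run's log ends after 3 lines; the working version continues with 'match at position 1'.
Intended log window:
  2: enter audit_lot: 4 items against 0
  3: merge_totals: 4 entries, threshold 0
  4: match at position 1
  5: stage result 0
Execution walk:
  (no call completed)
Log line origins:
  1: from main, line 17
  2: from audit_lot, line 8
  3: from merge_totals, line 2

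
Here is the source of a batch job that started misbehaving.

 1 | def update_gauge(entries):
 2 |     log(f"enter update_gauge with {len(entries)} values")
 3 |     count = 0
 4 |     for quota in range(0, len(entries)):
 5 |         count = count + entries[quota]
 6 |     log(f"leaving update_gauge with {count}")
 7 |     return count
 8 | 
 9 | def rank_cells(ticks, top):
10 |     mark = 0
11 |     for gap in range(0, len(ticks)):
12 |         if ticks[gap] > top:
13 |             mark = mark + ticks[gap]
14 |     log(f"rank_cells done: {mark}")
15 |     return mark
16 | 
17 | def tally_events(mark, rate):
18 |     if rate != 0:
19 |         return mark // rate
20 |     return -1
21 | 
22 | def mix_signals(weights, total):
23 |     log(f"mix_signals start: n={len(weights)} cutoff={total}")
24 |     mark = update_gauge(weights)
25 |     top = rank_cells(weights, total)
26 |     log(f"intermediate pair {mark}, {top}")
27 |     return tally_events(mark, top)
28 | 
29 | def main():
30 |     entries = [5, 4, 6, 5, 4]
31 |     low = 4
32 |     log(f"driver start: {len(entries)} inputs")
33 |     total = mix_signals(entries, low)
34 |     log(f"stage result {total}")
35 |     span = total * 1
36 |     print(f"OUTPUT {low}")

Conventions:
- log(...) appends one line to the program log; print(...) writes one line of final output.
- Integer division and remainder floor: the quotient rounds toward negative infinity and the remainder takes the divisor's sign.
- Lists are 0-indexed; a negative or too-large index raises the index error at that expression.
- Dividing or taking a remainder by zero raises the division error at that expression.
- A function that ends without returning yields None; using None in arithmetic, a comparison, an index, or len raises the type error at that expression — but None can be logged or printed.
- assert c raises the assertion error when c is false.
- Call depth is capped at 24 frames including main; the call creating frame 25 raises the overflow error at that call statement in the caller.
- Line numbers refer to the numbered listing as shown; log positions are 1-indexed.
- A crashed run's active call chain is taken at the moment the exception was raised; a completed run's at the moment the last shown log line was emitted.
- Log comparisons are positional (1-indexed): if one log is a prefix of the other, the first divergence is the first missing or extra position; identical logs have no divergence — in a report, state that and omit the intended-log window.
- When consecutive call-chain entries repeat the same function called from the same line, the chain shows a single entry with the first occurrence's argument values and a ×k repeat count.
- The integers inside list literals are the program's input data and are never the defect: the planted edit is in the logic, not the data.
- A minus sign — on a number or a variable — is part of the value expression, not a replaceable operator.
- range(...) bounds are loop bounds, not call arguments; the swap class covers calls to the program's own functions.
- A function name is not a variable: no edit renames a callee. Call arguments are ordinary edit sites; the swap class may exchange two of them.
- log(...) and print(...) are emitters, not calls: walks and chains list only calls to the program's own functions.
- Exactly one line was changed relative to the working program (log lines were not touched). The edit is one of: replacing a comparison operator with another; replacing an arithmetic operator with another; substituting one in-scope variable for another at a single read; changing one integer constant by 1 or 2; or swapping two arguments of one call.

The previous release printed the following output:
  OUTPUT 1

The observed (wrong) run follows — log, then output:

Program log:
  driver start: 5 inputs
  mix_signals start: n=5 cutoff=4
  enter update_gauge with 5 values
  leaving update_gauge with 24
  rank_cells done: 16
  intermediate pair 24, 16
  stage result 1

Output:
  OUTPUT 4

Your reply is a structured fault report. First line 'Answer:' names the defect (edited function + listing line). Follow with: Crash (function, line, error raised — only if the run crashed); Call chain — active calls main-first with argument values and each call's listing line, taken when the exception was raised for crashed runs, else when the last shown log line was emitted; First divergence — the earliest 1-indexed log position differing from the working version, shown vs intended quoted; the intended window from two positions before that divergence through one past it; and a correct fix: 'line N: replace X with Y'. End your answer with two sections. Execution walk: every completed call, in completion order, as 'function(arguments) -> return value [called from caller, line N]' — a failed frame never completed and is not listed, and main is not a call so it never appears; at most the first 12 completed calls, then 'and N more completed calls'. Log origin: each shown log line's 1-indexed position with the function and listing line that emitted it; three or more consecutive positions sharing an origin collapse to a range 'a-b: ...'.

Answer: the defect is in main at line 36.
Key fact: No log line changed; the fault shows up purely in the output.
Call chain: main.
First divergence: none (the log streams are identical).
Execution walk:
  update_gauge([5, 4, 6, 5, 4]) -> 24  [called from mix_signals, line 24]
  rank_cells([5, 4, 6, 5, 4], 4) -> 16  [called from mix_signals, line 25]
  tally_events(24, 16) -> 1  [called from mix_signals, line 27]
  mix_signals([5, 4, 6, 5, 4], 4) -> 1  [called from main, line 33]
Log origin:
  1: emitted by main (line 32)
  2: emitted by mix_signals (line 23)
  3: emitted by update_gauge (line 2)
  4: emitted by update_gauge (line 6)
  5: emitted by rank_cells (line 14)
  6: emitted by mix_signals (line 26)
  7: emitted by main (line 34)
A correct fix: line 36: replace `low` with `span`.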